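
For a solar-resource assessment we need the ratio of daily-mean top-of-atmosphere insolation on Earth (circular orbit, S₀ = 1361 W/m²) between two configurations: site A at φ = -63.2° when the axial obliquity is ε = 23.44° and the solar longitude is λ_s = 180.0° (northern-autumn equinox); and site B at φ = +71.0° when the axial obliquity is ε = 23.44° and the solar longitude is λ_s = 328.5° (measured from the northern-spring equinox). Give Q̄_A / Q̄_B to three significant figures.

— Configuration A (φ=-63.2°):
Solar declination: sin δ = sin ε · sin λ_s = sin 23.44° × sin 180.0° = 0.00000, so δ = +0.000°.
cos H₀ = −tan(-63.2°) tan(+0.000°) = 0.0000, H₀ = 1.5708 rad.
Bracket: H₀ sin φ sin δ + cos φ cos δ sin H₀ = 1.5708×-0.89259×0.00000 + 0.45088×1.00000×1.00000 = -0.000000 + 0.450880 = 0.450880.
Q̄ = (S₀/π) × [bracket] = (1361/π) × 0.450880 = 195.33 W/m².
— Configuration B (φ=+71.0°):
Solar declination: sin δ = sin ε · sin λ_s = sin 23.44° × sin 328.5° = -0.20784, so δ = -11.996°.
cos H₀ = −tan(+71.0°) tan(-11.996°) = 0.6171, H₀ = 0.9057 rad.
Bracket: H₀ sin φ sin δ + cos φ cos δ sin H₀ = 0.9057×0.94552×-0.20784 + 0.32557×0.97816×0.78689 = -0.177985 + 0.250593 = 0.072608.
Q̄ = (S₀/π) × [bracket] = (1361/π) × 0.072608 = 31.455 W/m².
Ratio Q̄_A / Q̄_B = 195.33 / 31.455 = 6.210.

Q̄_A / Q̄_B ≈ 6.21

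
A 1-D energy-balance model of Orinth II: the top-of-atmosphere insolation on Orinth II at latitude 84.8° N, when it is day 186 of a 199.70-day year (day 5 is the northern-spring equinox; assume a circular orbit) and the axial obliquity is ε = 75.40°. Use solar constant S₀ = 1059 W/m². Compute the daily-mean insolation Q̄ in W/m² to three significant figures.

Q̄ ≈ 0.00 W/m²

Solar longitude: λ_s = 360° × (186 − 5)/199.70 = 326.289°.
sin δ = sin 75.40° × sin 326.289° = -0.53708, so δ = -32.485°.
cos H₀ = −tan(+84.8°) tan(-32.485°) = 6.9961 ≥ 1 ⇒ polar night, H₀ = 0 and Q̄ = 0.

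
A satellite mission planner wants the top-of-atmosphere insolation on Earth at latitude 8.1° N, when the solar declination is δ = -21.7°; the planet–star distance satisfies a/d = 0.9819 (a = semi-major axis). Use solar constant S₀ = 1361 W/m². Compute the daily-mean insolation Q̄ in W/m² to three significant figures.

cos H₀ = −tan(+8.1°) tan(-21.700°) = 0.0566, H₀ = 1.5141 rad.
Bracket: H₀ sin φ sin δ + cos φ cos δ sin H₀ = 1.5141×0.14090×-0.36975 + 0.99002×0.92913×0.99839 = -0.078881 + 0.918376 = 0.839495.
Inverse-square distance factor (a/d)² = 0.9819² = 0.964128.
Q̄ = (S₀/π) × 0.964128 × [bracket] = (1361/π) × 0.964128 × 0.839495 = 350.6 W/m².

Q̄ ≈ 351 W/m²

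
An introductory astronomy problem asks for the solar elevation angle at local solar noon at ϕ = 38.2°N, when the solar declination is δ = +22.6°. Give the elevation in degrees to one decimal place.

74.4°

At local noon the hour angle is zero, so the zenith angle equals |ϕ − δ| = |+38.2° − (+22.600°)| = 15.600°.
Elevation = 90° − 15.600° = 74.4°.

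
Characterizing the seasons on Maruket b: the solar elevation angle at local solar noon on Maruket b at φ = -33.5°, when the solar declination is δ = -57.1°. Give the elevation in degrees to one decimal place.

66.4°

At local noon the hour angle is zero, so the zenith angle equals |φ − δ| = |-33.5° − (-57.100°)| = 23.600°.
Elevation = 90° − 23.600° = 66.4°.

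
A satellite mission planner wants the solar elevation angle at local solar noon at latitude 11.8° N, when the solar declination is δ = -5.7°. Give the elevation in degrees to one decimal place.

At local noon the hour angle is zero, so the zenith angle equals |φ − δ| = |+11.8° − (-5.700°)| = 17.500°.
Elevation = 90° − 17.500° = 72.5°.

72.5°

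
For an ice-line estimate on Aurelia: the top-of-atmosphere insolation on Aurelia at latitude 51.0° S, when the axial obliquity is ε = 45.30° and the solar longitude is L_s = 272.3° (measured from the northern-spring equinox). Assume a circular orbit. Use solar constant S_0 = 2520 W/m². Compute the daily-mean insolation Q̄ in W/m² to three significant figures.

Solar declination: sin δ = sin ε · sin L_s = sin 45.30° × sin 272.3° = -0.71023, so δ = -45.253°.
cos h₀ = −tan(-51.0°) tan(-45.253°) = -1.2459 ≤ −1 ⇒ polar day, h₀ = π.
Bracket: h₀ sin ϕ sin δ + cos ϕ cos δ sin h₀ = 3.1416×-0.77715×-0.71023 + 0.62932×0.70397×0.00000 = 1.734023 + 0.000000 = 1.734023.
Q̄ = (S_0/π) × [bracket] = (2520/π) × 1.734023 = 1391 W/m².

Q̄ ≈ 1.39e+03 W/m²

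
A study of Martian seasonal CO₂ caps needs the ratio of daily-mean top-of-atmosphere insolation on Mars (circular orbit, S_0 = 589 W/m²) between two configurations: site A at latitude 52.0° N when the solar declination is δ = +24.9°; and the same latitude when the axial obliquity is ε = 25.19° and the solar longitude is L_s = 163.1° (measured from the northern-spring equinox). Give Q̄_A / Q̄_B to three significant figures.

— Configuration A (ϕ=+52.0°):
cos h₀ = −tan(+52.0°) tan(+24.900°) = -0.5941, h₀ = 2.2070 rad.
Bracket: h₀ sin ϕ sin δ + cos ϕ cos δ sin h₀ = 2.2070×0.78801×0.42104 + 0.61566×0.90704×0.80437 = 0.732247 + 0.449183 = 1.181430.
Q̄ = (S_0/π) × [bracket] = (589/π) × 1.181430 = 221.50 W/m².
— Configuration B (ϕ=+52.0°):
Solar declination: sin δ = sin ε · sin L_s = sin 25.19° × sin 163.1° = 0.12373, so δ = +7.107°.
cos h₀ = −tan(+52.0°) tan(+7.107°) = -0.1596, h₀ = 1.7311 rad.
Bracket: h₀ sin ϕ sin δ + cos ϕ cos δ sin h₀ = 1.7311×0.78801×0.12373 + 0.61566×0.99232×0.98718 = 0.168783 + 0.603100 = 0.771883.
Q̄ = (S_0/π) × [bracket] = (589/π) × 0.771883 = 144.72 W/m².
Ratio Q̄_A / Q̄_B = 221.50 / 144.72 = 1.531.

Q̄_A / Q̄_B ≈ 1.53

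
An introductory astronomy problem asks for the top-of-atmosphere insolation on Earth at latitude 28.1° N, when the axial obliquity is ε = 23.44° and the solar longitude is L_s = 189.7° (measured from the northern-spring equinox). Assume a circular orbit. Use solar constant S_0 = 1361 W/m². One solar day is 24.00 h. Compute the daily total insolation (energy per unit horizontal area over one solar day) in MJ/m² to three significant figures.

Solar declination: sin δ = sin ε · sin L_s = sin 23.44° × sin 189.7° = -0.06702, so δ = -3.843°.
cos h₀ = −tan(+28.1°) tan(-3.843°) = 0.0359, h₀ = 1.5349 rad.
Bracket: h₀ sin ϕ sin δ + cos ϕ cos δ sin h₀ = 1.5349×0.47101×-0.06702 + 0.88213×0.99775×0.99936 = -0.048452 + 0.879582 = 0.831130.
Q̄ = (S_0/π) × [bracket] = (1361/π) × 0.831130 = 360.06 W/m².
Daily total = Q̄ × 24.00 h × 3600 s/h = 360.06 × 24.00 × 3600 / 10⁶ = 31.11 MJ/m².

31.1 MJ/m²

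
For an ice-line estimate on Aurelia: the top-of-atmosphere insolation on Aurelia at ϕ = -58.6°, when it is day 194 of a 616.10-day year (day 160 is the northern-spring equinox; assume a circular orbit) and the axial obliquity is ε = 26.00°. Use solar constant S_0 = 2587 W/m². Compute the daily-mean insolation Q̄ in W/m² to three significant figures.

Solar longitude: L_s = 360° × (194 − 160)/616.10 = 19.867°.
sin δ = sin 26.00° × sin 19.867° = 0.14897, so δ = +8.567°.
cos h₀ = −tan(-58.6°) tan(+8.567°) = 0.2468, h₀ = 1.3214 rad.
Bracket: h₀ sin ϕ sin δ + cos ϕ cos δ sin h₀ = 1.3214×-0.85355×0.14897 + 0.52101×0.98884×0.96906 = -0.168020 + 0.499255 = 0.331235.
Q̄ = (S_0/π) × [bracket] = (2587/π) × 0.331235 = 272.8 W/m².

Q̄ ≈ 273 W/m²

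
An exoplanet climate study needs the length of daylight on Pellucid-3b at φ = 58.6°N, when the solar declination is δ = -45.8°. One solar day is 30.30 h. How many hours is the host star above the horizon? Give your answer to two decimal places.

cos H₀ = −tan φ · tan δ = 1.6847 ≥ 1, so the host star never rises (polar night) and H₀ = 0.
Daylight = 2H₀/(2π) × 30.30 h = (0.0000/π) × 30.30 = 0.00 h.

0.00 h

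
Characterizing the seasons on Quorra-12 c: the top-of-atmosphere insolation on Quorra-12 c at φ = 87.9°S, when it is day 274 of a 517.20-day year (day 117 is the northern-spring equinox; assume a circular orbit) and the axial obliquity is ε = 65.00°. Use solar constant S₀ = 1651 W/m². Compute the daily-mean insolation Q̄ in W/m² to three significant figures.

Solar longitude: λ_s = 360° × (274 − 117)/517.20 = 109.281°.
sin δ = sin 65.00° × sin 109.281° = 0.85547, so δ = +58.812°.
cos H₀ = −tan(-87.9°) tan(+58.812°) = 45.0523 ≥ 1 ⇒ polar night, H₀ = 0 and Q̄ = 0.

Q̄ ≈ 0.00 W/m²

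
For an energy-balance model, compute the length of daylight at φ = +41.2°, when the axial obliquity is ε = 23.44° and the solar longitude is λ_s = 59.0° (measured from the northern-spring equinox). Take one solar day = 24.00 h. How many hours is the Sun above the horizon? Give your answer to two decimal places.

14.47 h

Solar declination: sin δ = sin ε · sin λ_s = sin 23.44° × sin 59.0° = 0.34097, so δ = +19.936°.
cos H₀ = −tan φ · tan δ = −tan(+41.2°) × tan(+19.936°) = -0.3175, so H₀ = 1.8939 rad = 108.51°.
Daylight = 2H₀/(2π) × 24.00 h = (1.8939/π) × 24.00 = 14.47 h.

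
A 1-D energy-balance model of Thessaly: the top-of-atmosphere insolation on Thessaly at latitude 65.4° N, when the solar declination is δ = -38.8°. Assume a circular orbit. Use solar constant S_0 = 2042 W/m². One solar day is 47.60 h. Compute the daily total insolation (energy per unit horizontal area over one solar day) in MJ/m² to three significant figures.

cos h₀ = −tan(+65.4°) tan(-38.800°) = 1.7561 ≥ 1 ⇒ polar night, h₀ = 0 and Q̄ = 0.
Daily total = Q̄ × 47.60 h × 3600 s/h = 0.00 MJ/m².

0.00 MJ/m²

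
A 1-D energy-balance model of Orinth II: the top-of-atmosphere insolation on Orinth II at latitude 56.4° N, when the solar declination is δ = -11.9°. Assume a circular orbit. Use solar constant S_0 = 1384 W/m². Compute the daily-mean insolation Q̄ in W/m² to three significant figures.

Q̄ ≈ 132 W/m²

cos h₀ = −tan(+56.4°) tan(-11.900°) = 0.3172, h₀ = 1.2480 rad.
Bracket: h₀ sin ϕ sin δ + cos ϕ cos δ sin h₀ = 1.2480×0.83292×-0.20620 + 0.55339×0.97851×0.94837 = -0.214342 + 0.513540 = 0.299198.
Q̄ = (S_0/π) × [bracket] = (1384/π) × 0.299198 = 131.8 W/m².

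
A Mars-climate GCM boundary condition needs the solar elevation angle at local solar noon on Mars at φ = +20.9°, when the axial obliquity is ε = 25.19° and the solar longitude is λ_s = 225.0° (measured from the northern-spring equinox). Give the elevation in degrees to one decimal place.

51.6°

Solar declination: sin δ = sin ε · sin λ_s = sin 25.19° × sin 225.0° = -0.30096, so δ = -17.515°.
At local noon the hour angle is zero, so the zenith angle equals |φ − δ| = |+20.9° − (-17.515°)| = 38.415°.
Elevation = 90° − 38.415° = 51.6°.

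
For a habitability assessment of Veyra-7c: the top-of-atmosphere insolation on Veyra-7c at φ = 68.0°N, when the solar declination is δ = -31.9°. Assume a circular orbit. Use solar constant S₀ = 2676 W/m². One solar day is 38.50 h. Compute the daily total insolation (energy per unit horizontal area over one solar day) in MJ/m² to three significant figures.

0.00 MJ/m²

cos H₀ = −tan(+68.0°) tan(-31.900°) = 1.5406 ≥ 1 ⇒ polar night, H₀ = 0 and Q̄ = 0.
Daily total = Q̄ × 38.50 h × 3600 s/h = 0.00 MJ/m².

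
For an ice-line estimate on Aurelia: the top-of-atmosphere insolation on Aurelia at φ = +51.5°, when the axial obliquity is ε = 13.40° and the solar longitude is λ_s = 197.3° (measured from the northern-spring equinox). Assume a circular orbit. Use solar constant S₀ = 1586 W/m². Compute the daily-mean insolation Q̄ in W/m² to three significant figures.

Solar declination: sin δ = sin ε · sin λ_s = sin 13.40° × sin 197.3° = -0.06892, so δ = -3.952°.
cos H₀ = −tan(+51.5°) tan(-3.952°) = 0.0868, H₀ = 1.4838 rad.
Bracket: H₀ sin φ sin δ + cos φ cos δ sin H₀ = 1.4838×0.78261×-0.06892 + 0.62251×0.99762×0.99622 = -0.080032 + 0.618681 = 0.538649.
Q̄ = (S₀/π) × [bracket] = (1586/π) × 0.538649 = 271.9 W/m².

Q̄ ≈ 272 W/m²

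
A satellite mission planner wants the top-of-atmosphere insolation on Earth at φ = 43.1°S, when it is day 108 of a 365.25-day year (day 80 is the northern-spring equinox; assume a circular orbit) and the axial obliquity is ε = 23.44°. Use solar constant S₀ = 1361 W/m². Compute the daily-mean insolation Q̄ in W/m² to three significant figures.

Q̄ ≈ 230 W/m²

Solar longitude: λ_s = 360° × (108 − 80)/365.25 = 27.598°.
sin δ = sin 23.44° × sin 27.598° = 0.18428, so δ = +10.619°.
cos H₀ = −tan(-43.1°) tan(+10.619°) = 0.1754, H₀ = 1.3944 rad.
Bracket: H₀ sin φ sin δ + cos φ cos δ sin H₀ = 1.3944×-0.68327×0.18428 + 0.73016×0.98287×0.98449 = -0.175573 + 0.706522 = 0.530949.
Q̄ = (S₀/π) × [bracket] = (1361/π) × 0.530949 = 230.0 W/m².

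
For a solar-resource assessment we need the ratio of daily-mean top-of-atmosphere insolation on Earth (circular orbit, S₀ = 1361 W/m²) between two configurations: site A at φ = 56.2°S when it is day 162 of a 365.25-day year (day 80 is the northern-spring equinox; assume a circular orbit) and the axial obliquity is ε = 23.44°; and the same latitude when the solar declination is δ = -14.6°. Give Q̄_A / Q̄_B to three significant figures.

— Configuration A (φ=-56.2°):
Solar longitude: λ_s = 360° × (162 − 80)/365.25 = 80.821°.
sin δ = sin 23.44° × sin 80.821° = 0.39270, so δ = +23.122°.
cos H₀ = −tan(-56.2°) tan(+23.122°) = 0.6378, H₀ = 0.8791 rad.
Bracket: H₀ sin φ sin δ + cos φ cos δ sin H₀ = 0.8791×-0.83098×0.39270 + 0.55630×0.91967×0.77017 = -0.286873 + 0.394029 = 0.107156.
Q̄ = (S₀/π) × [bracket] = (1361/π) × 0.107156 = 46.422 W/m².
— Configuration B (φ=-56.2°):
cos H₀ = −tan(-56.2°) tan(-14.600°) = -0.3891, H₀ = 1.9705 rad.
Bracket: H₀ sin φ sin δ + cos φ cos δ sin H₀ = 1.9705×-0.83098×-0.25207 + 0.55630×0.96771×0.92120 = 0.412751 + 0.495916 = 0.908667.
Q̄ = (S₀/π) × [bracket] = (1361/π) × 0.908667 = 393.65 W/m².
Ratio Q̄_A / Q̄_B = 46.422 / 393.65 = 0.1179.

Q̄_A / Q̄_B ≈ 0.118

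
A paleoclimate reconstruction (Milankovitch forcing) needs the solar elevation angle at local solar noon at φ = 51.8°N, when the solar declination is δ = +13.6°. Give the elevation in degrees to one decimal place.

At local noon the hour angle is zero, so the zenith angle equals |φ − δ| = |+51.8° − (+13.600°)| = 38.200°.
Elevation = 90° − 38.200° = 51.8°.

51.8°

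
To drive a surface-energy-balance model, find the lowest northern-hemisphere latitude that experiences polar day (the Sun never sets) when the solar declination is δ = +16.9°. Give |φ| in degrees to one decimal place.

|φ| = 73.1°

Polar day requires cos H₀ = −tan φ tan δ ≤ −1, i.e. tan φ tan δ ≥ 1.
The boundary is |tan φ| · |tan δ| = 1, so |φ| = 90° − |δ| = 90° − 16.9° = 73.1° in the northern hemisphere.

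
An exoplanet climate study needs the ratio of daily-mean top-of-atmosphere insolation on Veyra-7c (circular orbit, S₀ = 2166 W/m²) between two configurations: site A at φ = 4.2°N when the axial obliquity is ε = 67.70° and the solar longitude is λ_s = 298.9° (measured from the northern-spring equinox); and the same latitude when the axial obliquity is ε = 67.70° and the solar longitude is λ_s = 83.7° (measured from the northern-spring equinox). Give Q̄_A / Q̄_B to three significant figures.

— Configuration A (φ=+4.2°):
Solar declination: sin δ = sin ε · sin λ_s = sin 67.70° × sin 298.9° = -0.80999, so δ = -54.095°.
cos H₀ = −tan(+4.2°) tan(-54.095°) = 0.1014, H₀ = 1.4692 rad.
Bracket: H₀ sin φ sin δ + cos φ cos δ sin H₀ = 1.4692×0.07324×-0.80999 + 0.99731×0.58645×0.99484 = -0.087158 + 0.581855 = 0.494697.
Q̄ = (S₀/π) × [bracket] = (2166/π) × 0.494697 = 341.07 W/m².
— Configuration B (φ=+4.2°):
Solar declination: sin δ = sin ε · sin λ_s = sin 67.70° × sin 83.7° = 0.91962, so δ = +66.871°.
cos H₀ = −tan(+4.2°) tan(+66.871°) = -0.1719, H₀ = 1.7436 rad.
Bracket: H₀ sin φ sin δ + cos φ cos δ sin H₀ = 1.7436×0.07324×0.91962 + 0.99731×0.39280×0.98511 = 0.117437 + 0.385910 = 0.503347.
Q̄ = (S₀/π) × [bracket] = (2166/π) × 0.503347 = 347.04 W/m².
Ratio Q̄_A / Q̄_B = 341.07 / 347.04 = 0.9828.

Q̄_A / Q̄_B ≈ 0.983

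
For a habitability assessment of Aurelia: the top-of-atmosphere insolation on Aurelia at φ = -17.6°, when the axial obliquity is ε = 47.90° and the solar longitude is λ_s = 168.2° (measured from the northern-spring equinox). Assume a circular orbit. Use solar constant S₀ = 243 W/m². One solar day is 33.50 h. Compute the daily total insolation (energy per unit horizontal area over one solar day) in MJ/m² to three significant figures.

Solar declination: sin δ = sin ε · sin λ_s = sin 47.90° × sin 168.2° = 0.15173, so δ = +8.727°.
cos H₀ = −tan(-17.6°) tan(+8.727°) = 0.0487, H₀ = 1.5221 rad.
Bracket: H₀ sin φ sin δ + cos φ cos δ sin H₀ = 1.5221×-0.30237×0.15173 + 0.95319×0.98842×0.99881 = -0.069832 + 0.941031 = 0.871199.
Q̄ = (S₀/π) × [bracket] = (243/π) × 0.871199 = 67.387 W/m².
Daily total = Q̄ × 33.50 h × 3600 s/h = 67.387 × 33.50 × 3600 / 10⁶ = 8.127 MJ/m².

8.13 MJ/m²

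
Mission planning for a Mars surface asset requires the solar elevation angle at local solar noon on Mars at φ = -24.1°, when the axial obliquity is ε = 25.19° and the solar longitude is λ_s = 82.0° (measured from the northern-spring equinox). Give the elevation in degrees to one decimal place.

Solar declination: sin δ = sin ε · sin λ_s = sin 25.19° × sin 82.0° = 0.42148, so δ = +24.928°.
At local noon the hour angle is zero, so the zenith angle equals |φ − δ| = |-24.1° − (+24.928°)| = 49.028°.
Elevation = 90° − 49.028° = 41.0°.

41.0°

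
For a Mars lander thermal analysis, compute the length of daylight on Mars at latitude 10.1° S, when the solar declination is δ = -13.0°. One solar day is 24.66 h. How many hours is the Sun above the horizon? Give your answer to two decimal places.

12.65 h

cos h₀ = −tan ϕ · tan δ = −tan(-10.1°) × tan(-13.000°) = -0.0411, so h₀ = 1.6119 rad = 92.36°.
Daylight = 2h₀/(2π) × 24.66 h = (1.6119/π) × 24.66 = 12.65 h.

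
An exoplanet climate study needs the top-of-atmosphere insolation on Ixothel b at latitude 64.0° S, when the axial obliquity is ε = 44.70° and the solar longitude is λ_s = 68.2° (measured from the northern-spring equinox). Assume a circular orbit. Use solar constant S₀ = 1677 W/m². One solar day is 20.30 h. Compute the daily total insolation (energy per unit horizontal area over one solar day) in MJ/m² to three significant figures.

0.00 MJ/m²

Solar declination: sin δ = sin ε · sin λ_s = sin 44.70° × sin 68.2° = 0.65309, so δ = +40.775°.
cos H₀ = −tan(-64.0°) tan(+40.775°) = 1.7682 ≥ 1 ⇒ polar night, H₀ = 0 and Q̄ = 0.
Daily total = Q̄ × 20.30 h × 3600 s/h = 0.00 MJ/m².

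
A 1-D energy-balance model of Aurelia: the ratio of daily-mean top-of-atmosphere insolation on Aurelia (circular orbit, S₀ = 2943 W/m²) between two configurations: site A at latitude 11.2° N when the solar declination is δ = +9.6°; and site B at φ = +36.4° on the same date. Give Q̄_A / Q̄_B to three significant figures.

Q̄_A / Q̄_B ≈ 1.07

— Configuration A (φ=+11.2°):
cos H₀ = −tan(+11.2°) tan(+9.600°) = -0.0335, H₀ = 1.6043 rad.
Bracket: H₀ sin φ sin δ + cos φ cos δ sin H₀ = 1.6043×0.19423×0.16677 + 0.98096×0.98600×0.99944 = 0.051966 + 0.966685 = 1.018651.
Q̄ = (S₀/π) × [bracket] = (2943/π) × 1.018651 = 954.26 W/m².
— Configuration B (φ=+36.4°):
cos H₀ = −tan(+36.4°) tan(+9.600°) = -0.1247, H₀ = 1.6958 rad.
Bracket: H₀ sin φ sin δ + cos φ cos δ sin H₀ = 1.6958×0.59342×0.16677 + 0.80489×0.98600×0.99219 = 0.167824 + 0.787423 = 0.955247.
Q̄ = (S₀/π) × [bracket] = (2943/π) × 0.955247 = 894.86 W/m².
Ratio Q̄_A / Q̄_B = 954.26 / 894.86 = 1.066.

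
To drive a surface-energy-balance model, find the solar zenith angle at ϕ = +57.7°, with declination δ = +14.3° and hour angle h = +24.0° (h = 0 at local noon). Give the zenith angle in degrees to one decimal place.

θ_z = 47.0°

cos θ_z = sin ϕ sin δ + cos ϕ cos δ cos h = 0.208779 + 0.473030 = 0.681809.
θ_z = arccos(0.681809) = 47.0°.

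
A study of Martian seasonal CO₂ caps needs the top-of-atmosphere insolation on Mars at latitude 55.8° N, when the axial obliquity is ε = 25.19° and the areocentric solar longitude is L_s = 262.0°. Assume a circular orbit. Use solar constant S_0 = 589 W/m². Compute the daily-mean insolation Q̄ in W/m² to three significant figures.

sin δ = sin 25.19° × sin 262.0° = -0.42148, so δ = -24.928°.
cos h₀ = −tan(+55.8°) tan(-24.928°) = 0.6839, h₀ = 0.8177 rad.
Bracket: h₀ sin ϕ sin δ + cos ϕ cos δ sin h₀ = 0.8177×0.82708×-0.42148 + 0.56208×0.90684×0.72957 = -0.285048 + 0.371874 = 0.086826.
Q̄ = (S_0/π) × [bracket] = (589/π) × 0.086826 = 16.28 W/m².

Q̄ ≈ 16.3 W/m²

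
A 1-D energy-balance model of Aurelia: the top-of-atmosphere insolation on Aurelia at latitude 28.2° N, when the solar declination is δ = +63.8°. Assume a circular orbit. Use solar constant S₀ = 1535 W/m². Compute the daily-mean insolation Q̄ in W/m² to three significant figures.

cos H₀ = −tan(+28.2°) tan(+63.800°) = -1.0897 ≤ −1 ⇒ polar day, H₀ = π.
Bracket: H₀ sin φ sin δ + cos φ cos δ sin H₀ = 3.1416×0.47255×0.89726 + 0.88130×0.44151×0.00000 = 1.332039 + 0.000000 = 1.332039.
Q̄ = (S₀/π) × [bracket] = (1535/π) × 1.332039 = 650.8 W/m².

Q̄ ≈ 651 W/m²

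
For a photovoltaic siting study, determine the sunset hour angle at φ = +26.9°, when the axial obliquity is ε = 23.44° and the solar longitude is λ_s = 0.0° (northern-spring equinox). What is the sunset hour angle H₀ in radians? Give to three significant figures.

H₀ = 1.57 rad

Solar declination: sin δ = sin ε · sin λ_s = sin 23.44° × sin 0.0° = 0.00000, so δ = +0.000°.
cos H₀ = −tan φ · tan δ = −tan(+26.9°) × tan(+0.000°) = -0.0000, so H₀ = 1.5708 rad = 90.00°.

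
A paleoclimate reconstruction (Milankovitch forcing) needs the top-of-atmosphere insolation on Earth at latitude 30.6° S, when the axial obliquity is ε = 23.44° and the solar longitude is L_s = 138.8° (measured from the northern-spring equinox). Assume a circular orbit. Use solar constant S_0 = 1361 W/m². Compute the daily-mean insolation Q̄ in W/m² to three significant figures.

Q̄ ≈ 274 W/m²

Solar declination: sin δ = sin ε · sin L_s = sin 23.44° × sin 138.8° = 0.26202, so δ = +15.190°.
cos h₀ = −tan(-30.6°) tan(+15.190°) = 0.1606, h₀ = 1.4095 rad.
Bracket: h₀ sin ϕ sin δ + cos ϕ cos δ sin h₀ = 1.4095×-0.50904×0.26202 + 0.86074×0.96506×0.98702 = -0.187997 + 0.819884 = 0.631887.
Q̄ = (S_0/π) × [bracket] = (1361/π) × 0.631887 = 273.7 W/m².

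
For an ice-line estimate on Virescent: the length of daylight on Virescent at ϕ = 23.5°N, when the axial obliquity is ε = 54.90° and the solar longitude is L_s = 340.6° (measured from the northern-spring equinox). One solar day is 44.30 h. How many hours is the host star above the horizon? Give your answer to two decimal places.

20.41 h

Solar declination: sin δ = sin ε · sin L_s = sin 54.90° × sin 340.6° = -0.27176, so δ = -15.769°.
cos h₀ = −tan ϕ · tan δ = −tan(+23.5°) × tan(-15.769°) = 0.1228, so h₀ = 1.4477 rad = 82.95°.
Daylight = 2h₀/(2π) × 44.30 h = (1.4477/π) × 44.30 = 20.41 h.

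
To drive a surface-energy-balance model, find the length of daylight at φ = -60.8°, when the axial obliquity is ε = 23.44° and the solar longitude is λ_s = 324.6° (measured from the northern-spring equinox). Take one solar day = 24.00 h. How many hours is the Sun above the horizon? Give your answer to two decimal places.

Solar declination: sin δ = sin ε · sin λ_s = sin 23.44° × sin 324.6° = -0.23043, so δ = -13.322°.
cos H₀ = −tan φ · tan δ = −tan(-60.8°) × tan(-13.322°) = -0.4237, so H₀ = 2.0083 rad = 115.07°.
Daylight = 2H₀/(2π) × 24.00 h = (2.0083/π) × 24.00 = 15.34 h.

15.34 h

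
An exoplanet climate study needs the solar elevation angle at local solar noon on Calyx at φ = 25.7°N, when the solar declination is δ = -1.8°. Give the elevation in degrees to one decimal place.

At local noon the hour angle is zero, so the zenith angle equals |φ − δ| = |+25.7° − (-1.800°)| = 27.500°.
Elevation = 90° − 27.500° = 62.5°.

62.5°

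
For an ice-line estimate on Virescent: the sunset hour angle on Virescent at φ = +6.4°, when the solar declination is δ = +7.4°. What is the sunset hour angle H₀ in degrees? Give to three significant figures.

H₀ = 90.8°

cos H₀ = −tan φ · tan δ = −tan(+6.4°) × tan(+7.400°) = -0.0146, so H₀ = 1.5854 rad = 90.83°.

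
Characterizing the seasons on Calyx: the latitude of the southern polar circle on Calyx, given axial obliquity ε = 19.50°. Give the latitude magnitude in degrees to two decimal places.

70.50°

The polar circle is the lowest latitude that experiences at least one full rotation of continuous darkness at the northern-summer solstice; it lies at |φ| = 90° − ε = 90° − 19.50° = 70.50°.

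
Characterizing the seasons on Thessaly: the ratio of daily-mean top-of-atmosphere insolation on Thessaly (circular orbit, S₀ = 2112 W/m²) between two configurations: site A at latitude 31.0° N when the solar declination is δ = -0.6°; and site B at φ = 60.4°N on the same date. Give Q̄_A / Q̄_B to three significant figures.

Q̄_A / Q̄_B ≈ 1.77

— Configuration A (φ=+31.0°):
cos H₀ = −tan(+31.0°) tan(-0.600°) = 0.0063, H₀ = 1.5645 rad.
Bracket: H₀ sin φ sin δ + cos φ cos δ sin H₀ = 1.5645×0.51504×-0.01047 + 0.85717×0.99995×0.99998 = -0.008437 + 0.857110 = 0.848673.
Q̄ = (S₀/π) × [bracket] = (2112/π) × 0.848673 = 570.54 W/m².
— Configuration B (φ=+60.4°):
cos H₀ = −tan(+60.4°) tan(-0.600°) = 0.0184, H₀ = 1.5524 rad.
Bracket: H₀ sin φ sin δ + cos φ cos δ sin H₀ = 1.5524×0.86949×-0.01047 + 0.49394×0.99995×0.99983 = -0.014132 + 0.493831 = 0.479699.
Q̄ = (S₀/π) × [bracket] = (2112/π) × 0.479699 = 322.49 W/m².
Ratio Q̄_A / Q̄_B = 570.54 / 322.49 = 1.769.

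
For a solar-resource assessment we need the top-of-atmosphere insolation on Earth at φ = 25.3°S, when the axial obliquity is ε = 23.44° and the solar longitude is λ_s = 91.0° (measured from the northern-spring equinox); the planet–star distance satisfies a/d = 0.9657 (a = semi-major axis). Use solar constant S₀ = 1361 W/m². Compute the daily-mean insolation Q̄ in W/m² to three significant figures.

Q̄ ≈ 234 W/m²

Solar declination: sin δ = sin ε · sin λ_s = sin 23.44° × sin 91.0° = 0.39773, so δ = +23.436°.
cos H₀ = −tan(-25.3°) tan(+23.436°) = 0.2049, H₀ = 1.3644 rad.
Bracket: H₀ sin φ sin δ + cos φ cos δ sin H₀ = 1.3644×-0.42736×0.39773 + 0.90408×0.91750×0.97878 = -0.231912 + 0.811892 = 0.579980.
Inverse-square distance factor (a/d)² = 0.9657² = 0.932576.
Q̄ = (S₀/π) × 0.932576 × [bracket] = (1361/π) × 0.932576 × 0.579980 = 234.3 W/m².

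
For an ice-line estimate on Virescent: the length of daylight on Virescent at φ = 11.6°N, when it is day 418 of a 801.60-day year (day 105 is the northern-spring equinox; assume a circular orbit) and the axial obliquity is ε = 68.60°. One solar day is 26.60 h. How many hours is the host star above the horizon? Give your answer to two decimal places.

Solar longitude: λ_s = 360° × (418 − 105)/801.60 = 140.569°.
sin δ = sin 68.60° × sin 140.569° = 0.59136, so δ = +36.254°.
cos H₀ = −tan φ · tan δ = −tan(+11.6°) × tan(+36.254°) = -0.1505, so H₀ = 1.7219 rad = 98.66°.
Daylight = 2H₀/(2π) × 26.60 h = (1.7219/π) × 26.60 = 14.58 h.

14.58 h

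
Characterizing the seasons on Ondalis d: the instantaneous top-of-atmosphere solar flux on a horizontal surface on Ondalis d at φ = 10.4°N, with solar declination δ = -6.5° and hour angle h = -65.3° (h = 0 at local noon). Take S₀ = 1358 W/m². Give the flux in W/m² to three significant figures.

527 W/m²

cos θ_z = sin φ sin δ + cos φ cos δ cos h = -0.020435 + 0.408360 = 0.387925.
Flux = S₀ · cos θ_z = 1358 × 0.387925 = 526.8 W/m².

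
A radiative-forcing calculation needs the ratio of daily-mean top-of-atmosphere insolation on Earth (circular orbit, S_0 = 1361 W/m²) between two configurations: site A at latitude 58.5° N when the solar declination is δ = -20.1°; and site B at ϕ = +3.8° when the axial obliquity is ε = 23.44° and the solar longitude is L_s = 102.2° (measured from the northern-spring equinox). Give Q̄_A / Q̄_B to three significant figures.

— Configuration A (ϕ=+58.5°):
cos h₀ = −tan(+58.5°) tan(-20.100°) = 0.5972, h₀ = 0.9308 rad.
Bracket: h₀ sin ϕ sin δ + cos ϕ cos δ sin h₀ = 0.9308×0.85264×-0.34366 + 0.52250×0.93909×0.80211 = -0.272741 + 0.393575 = 0.120834.
Q̄ = (S_0/π) × [bracket] = (1361/π) × 0.120834 = 52.348 W/m².
— Configuration B (ϕ=+3.8°):
Solar declination: sin δ = sin ε · sin L_s = sin 23.44° × sin 102.2° = 0.38880, so δ = +22.880°.
cos h₀ = −tan(+3.8°) tan(+22.880°) = -0.0280, h₀ = 1.5988 rad.
Bracket: h₀ sin ϕ sin δ + cos ϕ cos δ sin h₀ = 1.5988×0.06627×0.38880 + 0.99780×0.92132×0.99961 = 0.041194 + 0.918935 = 0.960129.
Q̄ = (S_0/π) × [bracket] = (1361/π) × 0.960129 = 415.95 W/m².
Ratio Q̄_A / Q̄_B = 52.348 / 415.95 = 0.1259.

Q̄_A / Q̄_B ≈ 0.126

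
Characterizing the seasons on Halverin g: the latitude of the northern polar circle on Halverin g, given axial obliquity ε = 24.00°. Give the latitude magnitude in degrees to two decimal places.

The polar circle is the lowest latitude that experiences at least one full rotation of continuous daylight at the northern-summer solstice; it lies at |φ| = 90° − ε = 90° − 24.00° = 66.00°.

66.00°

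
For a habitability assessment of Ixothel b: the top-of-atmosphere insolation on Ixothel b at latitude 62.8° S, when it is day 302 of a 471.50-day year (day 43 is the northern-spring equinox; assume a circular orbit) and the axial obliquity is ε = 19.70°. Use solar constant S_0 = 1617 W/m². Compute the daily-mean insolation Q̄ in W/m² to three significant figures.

Q̄ ≈ 313 W/m²

Solar longitude: L_s = 360° × (302 − 43)/471.50 = 197.752°.
sin δ = sin 19.70° × sin 197.752° = -0.10278, so δ = -5.899°.
cos h₀ = −tan(-62.8°) tan(-5.899°) = -0.2011, h₀ = 1.7732 rad.
Bracket: h₀ sin ϕ sin δ + cos ϕ cos δ sin h₀ = 1.7732×-0.88942×-0.10278 + 0.45710×0.99470×0.97958 = 0.162096 + 0.445393 = 0.607489.
Q̄ = (S_0/π) × [bracket] = (1617/π) × 0.607489 = 312.7 W/m².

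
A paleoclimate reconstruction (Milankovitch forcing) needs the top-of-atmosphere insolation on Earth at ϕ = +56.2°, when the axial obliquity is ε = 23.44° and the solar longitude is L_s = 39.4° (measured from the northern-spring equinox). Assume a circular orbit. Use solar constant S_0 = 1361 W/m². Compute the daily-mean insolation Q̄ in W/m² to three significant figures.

Solar declination: sin δ = sin ε · sin L_s = sin 23.44° × sin 39.4° = 0.25249, so δ = +14.625°.
cos h₀ = −tan(+56.2°) tan(+14.625°) = -0.3898, h₀ = 1.9712 rad.
Bracket: h₀ sin ϕ sin δ + cos ϕ cos δ sin h₀ = 1.9712×0.83098×0.25249 + 0.55630×0.96760×0.92090 = 0.413586 + 0.495698 = 0.909284.
Q̄ = (S_0/π) × [bracket] = (1361/π) × 0.909284 = 393.9 W/m².

Q̄ ≈ 394 W/m²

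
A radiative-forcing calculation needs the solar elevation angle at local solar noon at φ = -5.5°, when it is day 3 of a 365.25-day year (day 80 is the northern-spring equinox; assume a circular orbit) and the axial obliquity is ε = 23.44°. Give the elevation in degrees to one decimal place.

Solar longitude: λ_s = 360° × (3 − 80)/365.25 = -75.893°, i.e. -75.893° + 360° = 284.107°.
sin δ = sin 23.44° × sin 284.107° = -0.38579, so δ = -22.693°.
At local noon the hour angle is zero, so the zenith angle equals |φ − δ| = |-5.5° − (-22.693°)| = 17.193°.
Elevation = 90° − 17.193° = 72.8°.

72.8°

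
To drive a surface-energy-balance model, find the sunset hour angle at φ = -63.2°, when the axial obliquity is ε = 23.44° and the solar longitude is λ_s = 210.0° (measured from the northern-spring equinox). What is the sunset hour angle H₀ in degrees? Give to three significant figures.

Solar declination: sin δ = sin ε · sin λ_s = sin 23.44° × sin 210.0° = -0.19889, so δ = -11.472°.
cos H₀ = −tan φ · tan δ = −tan(-63.2°) × tan(-11.472°) = -0.4018, so H₀ = 1.9842 rad = 113.69°.

H₀ = 114°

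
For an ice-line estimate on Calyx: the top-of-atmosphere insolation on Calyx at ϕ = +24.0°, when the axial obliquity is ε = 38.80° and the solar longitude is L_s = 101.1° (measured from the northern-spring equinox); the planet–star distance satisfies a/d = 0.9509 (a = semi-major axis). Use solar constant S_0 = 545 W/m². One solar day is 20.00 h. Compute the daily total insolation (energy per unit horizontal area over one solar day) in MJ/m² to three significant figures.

Solar declination: sin δ = sin ε · sin L_s = sin 38.80° × sin 101.1° = 0.61488, so δ = +37.943°.
cos h₀ = −tan(+24.0°) tan(+37.943°) = -0.3471, h₀ = 1.9253 rad.
Bracket: h₀ sin ϕ sin δ + cos ϕ cos δ sin h₀ = 1.9253×0.40674×0.61488 + 0.91355×0.78862×0.93781 = 0.481510 + 0.675639 = 1.157149.
Inverse-square distance factor (a/d)² = 0.9509² = 0.904211.
Q̄ = (S_0/π) × 0.904211 × [bracket] = (545/π) × 0.904211 × 1.157149 = 181.51 W/m².
Daily total = Q̄ × 20.00 h × 3600 s/h = 181.51 × 20.00 × 3600 / 10⁶ = 13.07 MJ/m².

13.1 MJ/m²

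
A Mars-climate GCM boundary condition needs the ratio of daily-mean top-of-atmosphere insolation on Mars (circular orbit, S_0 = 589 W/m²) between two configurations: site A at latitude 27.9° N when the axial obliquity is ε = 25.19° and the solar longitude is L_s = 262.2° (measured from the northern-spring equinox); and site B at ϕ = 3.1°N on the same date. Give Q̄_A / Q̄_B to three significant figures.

Q̄_A / Q̄_B ≈ 0.593

— Configuration A (ϕ=+27.9°):
Solar declination: sin δ = sin ε · sin L_s = sin 25.19° × sin 262.2° = -0.42168, so δ = -24.941°.
cos h₀ = −tan(+27.9°) tan(-24.941°) = 0.2462, h₀ = 1.3220 rad.
Bracket: h₀ sin ϕ sin δ + cos ϕ cos δ sin h₀ = 1.3220×0.46793×-0.42168 + 0.88377×0.90674×0.96921 = -0.260853 + 0.776676 = 0.515823.
Q̄ = (S_0/π) × [bracket] = (589/π) × 0.515823 = 96.709 W/m².
— Configuration B (ϕ=+3.1°):
cos h₀ = −tan(+3.1°) tan(-24.941°) = 0.0252, h₀ = 1.5456 rad.
Bracket: h₀ sin ϕ sin δ + cos ϕ cos δ sin h₀ = 1.5456×0.05408×-0.42168 + 0.99854×0.90674×0.99968 = -0.035247 + 0.905126 = 0.869879.
Q̄ = (S_0/π) × [bracket] = (589/π) × 0.869879 = 163.09 W/m².
Ratio Q̄_A / Q̄_B = 96.709 / 163.09 = 0.5930.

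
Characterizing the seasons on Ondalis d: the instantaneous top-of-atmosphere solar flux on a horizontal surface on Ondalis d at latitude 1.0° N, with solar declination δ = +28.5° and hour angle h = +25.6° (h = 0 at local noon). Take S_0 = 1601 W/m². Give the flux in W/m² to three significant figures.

cos θ_z = sin ϕ sin δ + cos ϕ cos δ cos h = 0.008328 + 0.792425 = 0.800753.
Flux = S_0 · cos θ_z = 1601 × 0.800753 = 1282 W/m².

1.28e+03 W/m²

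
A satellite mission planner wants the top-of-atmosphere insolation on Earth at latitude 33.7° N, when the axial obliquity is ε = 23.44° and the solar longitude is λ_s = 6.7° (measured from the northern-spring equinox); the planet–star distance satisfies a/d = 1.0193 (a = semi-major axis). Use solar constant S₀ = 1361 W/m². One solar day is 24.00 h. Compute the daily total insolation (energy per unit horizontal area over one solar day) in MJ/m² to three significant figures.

Solar declination: sin δ = sin ε · sin λ_s = sin 23.44° × sin 6.7° = 0.04641, so δ = +2.660°.
cos H₀ = −tan(+33.7°) tan(+2.660°) = -0.0310, H₀ = 1.6018 rad.
Bracket: H₀ sin φ sin δ + cos φ cos δ sin H₀ = 1.6018×0.55484×0.04641 + 0.83195×0.99892×0.99952 = 0.041247 + 0.830653 = 0.871900.
Inverse-square distance factor (a/d)² = 1.0193² = 1.038972.
Q̄ = (S₀/π) × 1.038972 × [bracket] = (1361/π) × 1.038972 × 0.871900 = 392.44 W/m².
Daily total = Q̄ × 24.00 h × 3600 s/h = 392.44 × 24.00 × 3600 / 10⁶ = 33.91 MJ/m².

33.9 MJ/m²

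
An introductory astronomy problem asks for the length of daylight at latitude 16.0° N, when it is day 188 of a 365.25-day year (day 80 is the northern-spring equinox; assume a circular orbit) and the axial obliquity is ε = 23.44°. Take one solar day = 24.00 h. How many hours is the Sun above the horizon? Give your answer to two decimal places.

12.91 h

Solar longitude: L_s = 360° × (188 − 80)/365.25 = 106.448°.
sin δ = sin 23.44° × sin 106.448° = 0.38151, so δ = +22.427°.
cos h₀ = −tan ϕ · tan δ = −tan(+16.0°) × tan(+22.427°) = -0.1183, so h₀ = 1.6894 rad = 96.80°.
Daylight = 2h₀/(2π) × 24.00 h = (1.6894/π) × 24.00 = 12.91 h.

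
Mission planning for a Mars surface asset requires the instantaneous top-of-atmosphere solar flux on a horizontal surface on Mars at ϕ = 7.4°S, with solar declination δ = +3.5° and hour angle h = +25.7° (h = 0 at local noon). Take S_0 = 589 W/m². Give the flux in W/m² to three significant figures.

cos θ_z = sin ϕ sin δ + cos ϕ cos δ cos h = -0.007863 + 0.891905 = 0.884042.
Flux = S_0 · cos θ_z = 589 × 0.884042 = 520.7 W/m².

521 W/m²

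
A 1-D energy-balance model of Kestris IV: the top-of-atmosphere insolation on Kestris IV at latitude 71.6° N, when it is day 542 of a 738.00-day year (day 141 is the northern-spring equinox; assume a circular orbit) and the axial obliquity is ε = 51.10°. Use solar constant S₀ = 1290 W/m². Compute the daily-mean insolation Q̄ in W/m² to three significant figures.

Q̄ ≈ 25.9 W/m²

Solar longitude: λ_s = 360° × (542 − 141)/738.00 = 195.610°.
sin δ = sin 51.10° × sin 195.610° = -0.20941, so δ = -12.088°.
cos H₀ = −tan(+71.6°) tan(-12.088°) = 0.6438, H₀ = 0.8714 rad.
Bracket: H₀ sin φ sin δ + cos φ cos δ sin H₀ = 0.8714×0.94888×-0.20941 + 0.31565×0.97783×0.76520 = -0.173152 + 0.236181 = 0.063029.
Q̄ = (S₀/π) × [bracket] = (1290/π) × 0.063029 = 25.88 W/m².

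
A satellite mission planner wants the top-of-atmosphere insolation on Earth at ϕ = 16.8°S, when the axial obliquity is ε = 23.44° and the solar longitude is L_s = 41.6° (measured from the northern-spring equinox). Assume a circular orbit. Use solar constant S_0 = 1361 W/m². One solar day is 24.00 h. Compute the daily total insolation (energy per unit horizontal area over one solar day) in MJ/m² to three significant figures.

Solar declination: sin δ = sin ε · sin L_s = sin 23.44° × sin 41.6° = 0.26410, so δ = +15.314°.
cos h₀ = −tan(-16.8°) tan(+15.314°) = 0.0827, h₀ = 1.4880 rad.
Bracket: h₀ sin ϕ sin δ + cos ϕ cos δ sin h₀ = 1.4880×-0.28903×0.26410 + 0.95732×0.96449×0.99658 = -0.113583 + 0.920168 = 0.806585.
Q̄ = (S_0/π) × [bracket] = (1361/π) × 0.806585 = 349.43 W/m².
Daily total = Q̄ × 24.00 h × 3600 s/h = 349.43 × 24.00 × 3600 / 10⁶ = 30.19 MJ/m².

30.2 MJ/m²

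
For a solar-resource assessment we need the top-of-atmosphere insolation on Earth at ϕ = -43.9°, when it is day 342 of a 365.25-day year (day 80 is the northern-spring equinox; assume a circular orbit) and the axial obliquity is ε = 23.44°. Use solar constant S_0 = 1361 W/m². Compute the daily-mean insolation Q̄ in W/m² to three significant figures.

Q̄ ≈ 495 W/m²

Solar longitude: L_s = 360° × (342 − 80)/365.25 = 258.234°.
sin δ = sin 23.44° × sin 258.234° = -0.38943, so δ = -22.919°.
cos h₀ = −tan(-43.9°) tan(-22.919°) = -0.4069, h₀ = 1.9898 rad.
Bracket: h₀ sin ϕ sin δ + cos ϕ cos δ sin h₀ = 1.9898×-0.69340×-0.38943 + 0.72055×0.92106×0.91348 = 0.537307 + 0.606249 = 1.143556.
Q̄ = (S_0/π) × [bracket] = (1361/π) × 1.143556 = 495.4 W/m².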